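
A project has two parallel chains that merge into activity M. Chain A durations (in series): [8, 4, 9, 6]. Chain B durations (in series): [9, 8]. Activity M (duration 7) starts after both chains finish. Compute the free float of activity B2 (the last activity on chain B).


ES(B2) = sum of predecessors on chain B = 9
EF(B2) = ES + duration = 9 + 8 = 17
Successor of B2 is M. ES(M) = max(sum(A), sum(B)) = max(27, 17) = 27
Free float = ES(successor) - EF(current) = 27 - 17 = 10

10


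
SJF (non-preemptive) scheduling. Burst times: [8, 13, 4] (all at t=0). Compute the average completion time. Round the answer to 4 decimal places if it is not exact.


SJF order (ascending): [4, 8, 13]
Completion times:
  Job 1: burst=4, C=4
  Job 2: burst=8, C=12
  Job 3: burst=13, C=25
Average completion = 41/3 = 13.6667

13.6667


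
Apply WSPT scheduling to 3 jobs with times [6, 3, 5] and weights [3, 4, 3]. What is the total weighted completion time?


Compute p/w ratios and sort ascending (WSPT): [(3, 4), (5, 3), (6, 3)]
Compute weighted completion times:
  Job (p=3,w=4): C=3, w*C=4*3=12
  Job (p=5,w=3): C=8, w*C=3*8=24
  Job (p=6,w=3): C=14, w*C=3*14=42
Total weighted completion time = 78

78


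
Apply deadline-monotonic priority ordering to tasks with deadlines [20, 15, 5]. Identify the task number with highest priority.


Sort tasks by relative deadline (ascending):
  Task 3: deadline = 5
  Task 2: deadline = 15
  Task 1: deadline = 20
Priority order (highest first): [3, 2, 1]
Highest priority task = 3

3


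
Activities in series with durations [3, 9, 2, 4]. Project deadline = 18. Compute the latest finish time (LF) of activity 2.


LF(activity 2) = deadline - sum of successor durations
Successors: activities 3 through 4 with durations [2, 4]
Sum of successor durations = 6
LF = 18 - 6 = 12

12


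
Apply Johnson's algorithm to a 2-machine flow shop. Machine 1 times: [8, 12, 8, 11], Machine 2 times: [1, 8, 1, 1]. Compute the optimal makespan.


Apply Johnson's rule:
  Group 1 (a <= b): []
  Group 2 (a > b): [(2, 12, 8), (1, 8, 1), (3, 8, 1), (4, 11, 1)]
Optimal job order: [2, 1, 3, 4]
Schedule:
  Job 2: M1 done at 12, M2 done at 20
  Job 1: M1 done at 20, M2 done at 21
  Job 3: M1 done at 28, M2 done at 29
  Job 4: M1 done at 39, M2 done at 40
Makespan = 40

40


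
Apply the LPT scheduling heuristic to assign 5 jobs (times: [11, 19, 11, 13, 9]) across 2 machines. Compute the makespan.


Sort jobs in decreasing order (LPT): [19, 13, 11, 11, 9]
Assign each job to the least loaded machine:
  Machine 1: jobs [19, 11], load = 30
  Machine 2: jobs [13, 11, 9], load = 33
Makespan = max load = 33

33


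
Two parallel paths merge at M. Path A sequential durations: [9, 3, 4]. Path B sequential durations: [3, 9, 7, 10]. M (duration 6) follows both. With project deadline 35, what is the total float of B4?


Forward pass: ES(B4) = sum of predecessors on chain B = 19
EF = ES + duration = 19 + 10 = 29
Backward pass: LF(M) = deadline = 35; LS(M) = 35 - 6 = 29
LF(B4) = LS(M) - sum(successors on chain B) = 29 - 0 = 29
LS = LF - duration = 29 - 10 = 19
Total float = LS - ES = 19 - 19 = 0

0


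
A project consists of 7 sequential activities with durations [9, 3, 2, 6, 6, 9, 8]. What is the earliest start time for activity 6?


Activity 6 starts after activities 1 through 5 complete.
Predecessor durations: [9, 3, 2, 6, 6]
ES = 9 + 3 + 2 + 6 + 6 = 26

26


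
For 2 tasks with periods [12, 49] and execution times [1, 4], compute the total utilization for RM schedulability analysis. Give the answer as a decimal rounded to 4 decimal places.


Compute individual utilizations (exact fractions):
  Task 1: C/T = 1/12 (approx. 0.0833)
  Task 2: C/T = 4/49 (approx. 0.0816)
Total utilization U = 1/12 + 4/49 = 97/588
Rounded to 4 decimal places: U = 0.1650
RM (Liu & Layland) bound for 2 tasks = 0.828427; compare with U = 97/588 (approx. 0.164966)
U <= bound, so schedulable by RM sufficient condition.

0.1650


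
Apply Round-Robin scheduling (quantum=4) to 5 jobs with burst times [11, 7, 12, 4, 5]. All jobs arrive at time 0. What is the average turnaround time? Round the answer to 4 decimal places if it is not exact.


Time quantum = 4
Execution trace:
  J1 runs 4 units, time = 4
  J2 runs 4 units, time = 8
  J3 runs 4 units, time = 12
  J4 runs 4 units, time = 16
  J5 runs 4 units, time = 20
  J1 runs 4 units, time = 24
  J2 runs 3 units, time = 27
  J3 runs 4 units, time = 31
  J5 runs 1 units, time = 32
  J1 runs 3 units, time = 35
  J3 runs 4 units, time = 39
Finish times: [35, 27, 39, 16, 32]
Average turnaround = 149/5 = 29.8

29.8


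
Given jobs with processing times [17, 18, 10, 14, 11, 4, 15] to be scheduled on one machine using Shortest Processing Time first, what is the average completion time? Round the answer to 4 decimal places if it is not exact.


Sort jobs by processing time (SPT order): [4, 10, 11, 14, 15, 17, 18]
Compute completion times sequentially:
  Job 1: processing = 4, completes at 4
  Job 2: processing = 10, completes at 14
  Job 3: processing = 11, completes at 25
  Job 4: processing = 14, completes at 39
  Job 5: processing = 15, completes at 54
  Job 6: processing = 17, completes at 71
  Job 7: processing = 18, completes at 89
Sum of completion times = 296
Average completion time = 296/7 = 42.2857

42.2857


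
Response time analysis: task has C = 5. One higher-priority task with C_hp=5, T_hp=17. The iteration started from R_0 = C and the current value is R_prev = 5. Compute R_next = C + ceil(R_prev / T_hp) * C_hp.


R_next = C + ceil(R_prev / T_hp) * C_hp
ceil(5 / 17) = ceil(0.2941) = 1
Interference = 1 * 5 = 5
R_next = 5 + 5 = 10

10


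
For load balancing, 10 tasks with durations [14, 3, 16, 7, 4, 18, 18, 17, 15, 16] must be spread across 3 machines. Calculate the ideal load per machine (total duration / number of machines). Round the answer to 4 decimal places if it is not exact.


Total processing time = 14 + 3 + 16 + 7 + 4 + 18 + 18 + 17 + 15 + 16 = 128
Number of machines = 3
Ideal balanced load = 128 / 3 = 42.6667

42.6667


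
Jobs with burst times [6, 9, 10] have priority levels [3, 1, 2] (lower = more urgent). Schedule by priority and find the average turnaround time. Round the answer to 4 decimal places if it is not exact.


Sort by priority (ascending = highest first):
Order: [(1, 9), (2, 10), (3, 6)]
Completion times:
  Priority 1, burst=9, C=9
  Priority 2, burst=10, C=19
  Priority 3, burst=6, C=25
Average turnaround = 53/3 = 17.6667

17.6667


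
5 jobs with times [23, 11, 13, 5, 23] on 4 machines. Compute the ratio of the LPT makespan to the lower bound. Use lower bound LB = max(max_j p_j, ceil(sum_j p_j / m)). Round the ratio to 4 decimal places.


LPT order: [23, 23, 13, 11, 5]
Machine loads after assignment: [23, 23, 13, 16]
LPT makespan = 23
Lower bound = max(max_job, ceil(total/4)) = max(23, 19) = 23
Ratio = 23 / 23 = 1.0

1.0


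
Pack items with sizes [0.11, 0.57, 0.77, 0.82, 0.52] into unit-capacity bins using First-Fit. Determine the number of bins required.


Place items sequentially using First-Fit:
  Item 0.11 -> new Bin 1
  Item 0.57 -> Bin 1 (now 0.68)
  Item 0.77 -> new Bin 2
  Item 0.82 -> new Bin 3
  Item 0.52 -> new Bin 4
Total bins used = 4

4


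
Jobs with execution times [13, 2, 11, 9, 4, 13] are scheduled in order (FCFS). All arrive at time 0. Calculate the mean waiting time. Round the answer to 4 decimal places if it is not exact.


FCFS order (as given): [13, 2, 11, 9, 4, 13]
Waiting times:
  Job 1: wait = 0
  Job 2: wait = 13
  Job 3: wait = 15
  Job 4: wait = 26
  Job 5: wait = 35
  Job 6: wait = 39
Sum of waiting times = 128
Average waiting time = 128/6 = 21.3333

21.3333


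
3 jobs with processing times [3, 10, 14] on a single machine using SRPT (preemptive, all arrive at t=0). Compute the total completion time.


Since all jobs arrive at t=0, SRPT equals SPT ordering.
SPT order: [3, 10, 14]
Completion times:
  Job 1: p=3, C=3
  Job 2: p=10, C=13
  Job 3: p=14, C=27
Total completion time = 3 + 13 + 27 = 43

43


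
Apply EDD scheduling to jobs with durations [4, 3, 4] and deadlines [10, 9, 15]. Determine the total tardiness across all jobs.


Sort by due date (EDD order): [(3, 9), (4, 10), (4, 15)]
Compute completion times and tardiness:
  Job 1: p=3, d=9, C=3, tardiness=max(0,3-9)=0
  Job 2: p=4, d=10, C=7, tardiness=max(0,7-10)=0
  Job 3: p=4, d=15, C=11, tardiness=max(0,11-15)=0
Total tardiness = 0

0


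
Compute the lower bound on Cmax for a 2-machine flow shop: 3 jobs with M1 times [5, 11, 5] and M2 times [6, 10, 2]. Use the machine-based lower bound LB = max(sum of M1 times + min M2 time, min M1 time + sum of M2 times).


LB1 = sum(M1 times) + min(M2 times) = 21 + 2 = 23
LB2 = min(M1 times) + sum(M2 times) = 5 + 18 = 23
Lower bound = max(LB1, LB2) = max(23, 23) = 23

23


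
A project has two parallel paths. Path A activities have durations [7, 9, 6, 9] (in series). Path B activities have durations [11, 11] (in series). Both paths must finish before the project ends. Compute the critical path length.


Path A total = 7 + 9 + 6 + 9 = 31
Path B total = 11 + 11 = 22
Critical path = longest path = max(31, 22) = 31

31


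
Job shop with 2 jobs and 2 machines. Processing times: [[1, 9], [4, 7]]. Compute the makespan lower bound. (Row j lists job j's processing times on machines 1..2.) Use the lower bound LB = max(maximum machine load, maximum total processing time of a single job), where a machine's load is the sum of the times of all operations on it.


Machine loads:
  Machine 1: 1 + 4 = 5
  Machine 2: 9 + 7 = 16
Max machine load = 16
Job totals:
  Job 1: 10
  Job 2: 11
Max job total = 11
Lower bound = max(16, 11) = 16

16


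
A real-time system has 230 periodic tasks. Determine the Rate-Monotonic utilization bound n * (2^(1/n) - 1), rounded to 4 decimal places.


Compute 2^(1/230) = 1.0030182291
Subtract 1: 1.0030182291 - 1 = 0.0030182291
Multiply by n: 230 * 0.0030182291 = 0.6941926930
Round to 4 dp: 0.6942

0.6942


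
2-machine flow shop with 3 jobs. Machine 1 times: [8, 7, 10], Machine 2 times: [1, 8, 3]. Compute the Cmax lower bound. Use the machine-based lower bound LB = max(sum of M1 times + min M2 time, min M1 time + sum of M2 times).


LB1 = sum(M1 times) + min(M2 times) = 25 + 1 = 26
LB2 = min(M1 times) + sum(M2 times) = 7 + 12 = 19
Lower bound = max(LB1, LB2) = max(26, 19) = 26

26


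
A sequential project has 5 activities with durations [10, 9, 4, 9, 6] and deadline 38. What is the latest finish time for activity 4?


LF(activity 4) = deadline - sum of successor durations
Successors: activities 5 through 5 with durations [6]
Sum of successor durations = 6
LF = 38 - 6 = 32

32


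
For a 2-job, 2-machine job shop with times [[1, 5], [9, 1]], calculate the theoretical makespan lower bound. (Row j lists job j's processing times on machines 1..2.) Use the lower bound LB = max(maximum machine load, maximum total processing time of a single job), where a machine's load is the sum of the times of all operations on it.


Machine loads:
  Machine 1: 1 + 9 = 10
  Machine 2: 5 + 1 = 6
Max machine load = 10
Job totals:
  Job 1: 6
  Job 2: 10
Max job total = 10
Lower bound = max(10, 10) = 10

10


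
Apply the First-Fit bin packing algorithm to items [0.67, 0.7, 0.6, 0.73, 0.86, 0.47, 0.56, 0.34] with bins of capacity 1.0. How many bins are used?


Place items sequentially using First-Fit:
  Item 0.67 -> new Bin 1
  Item 0.7 -> new Bin 2
  Item 0.6 -> new Bin 3
  Item 0.73 -> new Bin 4
  Item 0.86 -> new Bin 5
  Item 0.47 -> new Bin 6
  Item 0.56 -> new Bin 7
  Item 0.34 -> Bin 3 (now 0.94)
Total bins used = 7

7


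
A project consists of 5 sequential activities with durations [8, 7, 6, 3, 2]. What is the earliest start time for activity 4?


Activity 4 starts after activities 1 through 3 complete.
Predecessor durations: [8, 7, 6]
ES = 8 + 7 + 6 = 21

21


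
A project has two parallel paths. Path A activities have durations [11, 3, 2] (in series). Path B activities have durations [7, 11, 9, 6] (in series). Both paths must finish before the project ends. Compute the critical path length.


Path A total = 11 + 3 + 2 = 16
Path B total = 7 + 11 + 9 + 6 = 33
Critical path = longest path = max(16, 33) = 33

33


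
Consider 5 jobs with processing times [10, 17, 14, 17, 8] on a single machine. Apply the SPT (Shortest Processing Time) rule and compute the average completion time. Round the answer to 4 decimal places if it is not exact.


Sort jobs by processing time (SPT order): [8, 10, 14, 17, 17]
Compute completion times sequentially:
  Job 1: processing = 8, completes at 8
  Job 2: processing = 10, completes at 18
  Job 3: processing = 14, completes at 32
  Job 4: processing = 17, completes at 49
  Job 5: processing = 17, completes at 66
Sum of completion times = 173
Average completion time = 173/5 = 34.6

34.6


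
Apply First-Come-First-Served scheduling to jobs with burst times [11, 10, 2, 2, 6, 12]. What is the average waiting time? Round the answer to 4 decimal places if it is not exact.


FCFS order (as given): [11, 10, 2, 2, 6, 12]
Waiting times:
  Job 1: wait = 0
  Job 2: wait = 11
  Job 3: wait = 21
  Job 4: wait = 23
  Job 5: wait = 25
  Job 6: wait = 31
Sum of waiting times = 111
Average waiting time = 111/6 = 18.5

18.5


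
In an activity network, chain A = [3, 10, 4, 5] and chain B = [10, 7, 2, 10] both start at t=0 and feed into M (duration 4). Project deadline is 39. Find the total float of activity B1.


Forward pass: ES(B1) = sum of predecessors on chain B = 0
EF = ES + duration = 0 + 10 = 10
Backward pass: LF(M) = deadline = 39; LS(M) = 39 - 4 = 35
LF(B1) = LS(M) - sum(successors on chain B) = 35 - 19 = 16
LS = LF - duration = 16 - 10 = 6
Total float = LS - ES = 6 - 0 = 6

6


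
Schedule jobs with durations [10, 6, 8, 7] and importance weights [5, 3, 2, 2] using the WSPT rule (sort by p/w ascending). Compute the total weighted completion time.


Compute p/w ratios and sort ascending (WSPT): [(10, 5), (6, 3), (7, 2), (8, 2)]
Compute weighted completion times:
  Job (p=10,w=5): C=10, w*C=5*10=50
  Job (p=6,w=3): C=16, w*C=3*16=48
  Job (p=7,w=2): C=23, w*C=2*23=46
  Job (p=8,w=2): C=31, w*C=2*31=62
Total weighted completion time = 206

206


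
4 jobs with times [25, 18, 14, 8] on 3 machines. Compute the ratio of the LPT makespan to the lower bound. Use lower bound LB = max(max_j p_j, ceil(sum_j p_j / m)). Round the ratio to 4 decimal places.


LPT order: [25, 18, 14, 8]
Machine loads after assignment: [25, 18, 22]
LPT makespan = 25
Lower bound = max(max_job, ceil(total/3)) = max(25, 22) = 25
Ratio = 25 / 25 = 1.0

1.0


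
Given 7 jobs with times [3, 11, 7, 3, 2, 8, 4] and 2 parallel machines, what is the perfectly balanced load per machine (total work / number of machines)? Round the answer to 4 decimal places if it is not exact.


Total processing time = 3 + 11 + 7 + 3 + 2 + 8 + 4 = 38
Number of machines = 2
Ideal balanced load = 38 / 2 = 19.0

19.0


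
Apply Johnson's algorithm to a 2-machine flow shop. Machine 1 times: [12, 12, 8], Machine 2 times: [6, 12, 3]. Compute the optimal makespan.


Apply Johnson's rule:
  Group 1 (a <= b): [(2, 12, 12)]
  Group 2 (a > b): [(1, 12, 6), (3, 8, 3)]
Optimal job order: [2, 1, 3]
Schedule:
  Job 2: M1 done at 12, M2 done at 24
  Job 1: M1 done at 24, M2 done at 30
  Job 3: M1 done at 32, M2 done at 35
Makespan = 35

35


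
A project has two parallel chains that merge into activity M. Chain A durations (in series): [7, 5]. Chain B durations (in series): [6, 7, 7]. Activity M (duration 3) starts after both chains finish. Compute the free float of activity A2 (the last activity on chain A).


ES(A2) = sum of predecessors on chain A = 7
EF(A2) = ES + duration = 7 + 5 = 12
Successor of A2 is M. ES(M) = max(sum(A), sum(B)) = max(12, 20) = 20
Free float = ES(successor) - EF(current) = 20 - 12 = 8

8


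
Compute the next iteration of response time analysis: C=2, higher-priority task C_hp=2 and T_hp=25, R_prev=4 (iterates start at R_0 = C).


R_next = C + ceil(R_prev / T_hp) * C_hp
ceil(4 / 25) = ceil(0.16) = 1
Interference = 1 * 2 = 2
R_next = 2 + 2 = 4
R_next = R_prev, so the iteration has converged (response time = 4).

4


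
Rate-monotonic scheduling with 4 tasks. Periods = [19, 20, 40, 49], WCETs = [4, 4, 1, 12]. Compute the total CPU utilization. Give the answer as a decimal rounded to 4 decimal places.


Compute individual utilizations (exact fractions):
  Task 1: C/T = 4/19 (approx. 0.2105)
  Task 2: C/T = 4/20 = 1/5 (approx. 0.2)
  Task 3: C/T = 1/40 (approx. 0.025)
  Task 4: C/T = 12/49 (approx. 0.2449)
Total utilization U = 4/19 + 1/5 + 1/40 + 12/49 = 25339/37240
Rounded to 4 decimal places: U = 0.6804
RM (Liu & Layland) bound for 4 tasks = 0.756828; compare with U = 25339/37240 (approx. 0.680424)
U <= bound, so schedulable by RM sufficient condition.

0.6804


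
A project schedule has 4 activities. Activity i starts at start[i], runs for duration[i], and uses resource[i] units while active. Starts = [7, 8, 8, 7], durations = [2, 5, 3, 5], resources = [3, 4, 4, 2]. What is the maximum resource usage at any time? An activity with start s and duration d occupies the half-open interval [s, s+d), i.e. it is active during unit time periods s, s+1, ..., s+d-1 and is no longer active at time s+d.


Each activity i is active on [start_i, start_i + duration_i).
Compute total resource usage per time slot:
  t=0: active resources = [], total = 0
  t=1: active resources = [], total = 0
  t=2: active resources = [], total = 0
  t=3: active resources = [], total = 0
  t=4: active resources = [], total = 0
  t=5: active resources = [], total = 0
  t=6: active resources = [], total = 0
  t=7: active resources = [3, 2], total = 5
  t=8: active resources = [3, 4, 4, 2], total = 13
  t=9: active resources = [4, 4, 2], total = 10
  t=10: active resources = [4, 4, 2], total = 10
  t=11: active resources = [4, 2], total = 6
  t=12: active resources = [4], total = 4
Peak resource demand = 13

13


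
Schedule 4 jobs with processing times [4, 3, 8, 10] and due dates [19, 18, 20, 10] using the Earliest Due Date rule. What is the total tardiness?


Sort by due date (EDD order): [(10, 10), (3, 18), (4, 19), (8, 20)]
Compute completion times and tardiness:
  Job 1: p=10, d=10, C=10, tardiness=max(0,10-10)=0
  Job 2: p=3, d=18, C=13, tardiness=max(0,13-18)=0
  Job 3: p=4, d=19, C=17, tardiness=max(0,17-19)=0
  Job 4: p=8, d=20, C=25, tardiness=max(0,25-20)=5
Total tardiness = 5

5


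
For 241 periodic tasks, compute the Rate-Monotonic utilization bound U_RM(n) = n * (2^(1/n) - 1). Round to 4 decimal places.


Compute 2^(1/241) = 1.0028802694
Subtract 1: 1.0028802694 - 1 = 0.0028802694
Multiply by n: 241 * 0.0028802694 = 0.6941449254
Round to 4 dp: 0.6941

0.6941


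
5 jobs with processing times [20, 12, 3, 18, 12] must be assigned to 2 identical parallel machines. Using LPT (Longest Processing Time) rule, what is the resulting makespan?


Sort jobs in decreasing order (LPT): [20, 18, 12, 12, 3]
Assign each job to the least loaded machine:
  Machine 1: jobs [20, 12], load = 32
  Machine 2: jobs [18, 12, 3], load = 33
Makespan = max load = 33

33


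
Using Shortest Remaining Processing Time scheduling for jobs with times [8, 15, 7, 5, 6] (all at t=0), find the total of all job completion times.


Since all jobs arrive at t=0, SRPT equals SPT ordering.
SPT order: [5, 6, 7, 8, 15]
Completion times:
  Job 1: p=5, C=5
  Job 2: p=6, C=11
  Job 3: p=7, C=18
  Job 4: p=8, C=26
  Job 5: p=15, C=41
Total completion time = 5 + 11 + 18 + 26 + 41 = 101

101


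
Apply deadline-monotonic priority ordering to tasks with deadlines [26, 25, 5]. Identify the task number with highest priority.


Sort tasks by relative deadline (ascending):
  Task 3: deadline = 5
  Task 2: deadline = 25
  Task 1: deadline = 26
Priority order (highest first): [3, 2, 1]
Highest priority task = 3

3


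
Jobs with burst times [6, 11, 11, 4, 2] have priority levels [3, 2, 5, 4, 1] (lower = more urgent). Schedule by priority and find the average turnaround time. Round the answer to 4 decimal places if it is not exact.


Sort by priority (ascending = highest first):
Order: [(1, 2), (2, 11), (3, 6), (4, 4), (5, 11)]
Completion times:
  Priority 1, burst=2, C=2
  Priority 2, burst=11, C=13
  Priority 3, burst=6, C=19
  Priority 4, burst=4, C=23
  Priority 5, burst=11, C=34
Average turnaround = 91/5 = 18.2

18.2


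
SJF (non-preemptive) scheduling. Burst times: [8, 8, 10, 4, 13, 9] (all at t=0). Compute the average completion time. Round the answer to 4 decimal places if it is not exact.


SJF order (ascending): [4, 8, 8, 9, 10, 13]
Completion times:
  Job 1: burst=4, C=4
  Job 2: burst=8, C=12
  Job 3: burst=8, C=20
  Job 4: burst=9, C=29
  Job 5: burst=10, C=39
  Job 6: burst=13, C=52
Average completion = 156/6 = 26.0

26.0


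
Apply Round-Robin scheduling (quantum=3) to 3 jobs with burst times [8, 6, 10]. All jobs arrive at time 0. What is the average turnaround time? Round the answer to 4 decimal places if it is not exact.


Time quantum = 3
Execution trace:
  J1 runs 3 units, time = 3
  J2 runs 3 units, time = 6
  J3 runs 3 units, time = 9
  J1 runs 3 units, time = 12
  J2 runs 3 units, time = 15
  J3 runs 3 units, time = 18
  J1 runs 2 units, time = 20
  J3 runs 3 units, time = 23
  J3 runs 1 units, time = 24
Finish times: [20, 15, 24]
Average turnaround = 59/3 = 19.6667

19.6667


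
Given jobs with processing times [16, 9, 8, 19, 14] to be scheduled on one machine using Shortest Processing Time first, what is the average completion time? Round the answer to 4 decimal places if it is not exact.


Sort jobs by processing time (SPT order): [8, 9, 14, 16, 19]
Compute completion times sequentially:
  Job 1: processing = 8, completes at 8
  Job 2: processing = 9, completes at 17
  Job 3: processing = 14, completes at 31
  Job 4: processing = 16, completes at 47
  Job 5: processing = 19, completes at 66
Sum of completion times = 169
Average completion time = 169/5 = 33.8

33.8


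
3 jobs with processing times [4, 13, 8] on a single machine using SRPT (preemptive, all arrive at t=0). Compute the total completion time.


Since all jobs arrive at t=0, SRPT equals SPT ordering.
SPT order: [4, 8, 13]
Completion times:
  Job 1: p=4, C=4
  Job 2: p=8, C=12
  Job 3: p=13, C=25
Total completion time = 4 + 12 + 25 = 41

41


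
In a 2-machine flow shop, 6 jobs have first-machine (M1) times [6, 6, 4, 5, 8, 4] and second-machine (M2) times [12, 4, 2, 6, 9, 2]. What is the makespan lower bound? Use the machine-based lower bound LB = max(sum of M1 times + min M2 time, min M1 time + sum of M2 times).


LB1 = sum(M1 times) + min(M2 times) = 33 + 2 = 35
LB2 = min(M1 times) + sum(M2 times) = 4 + 35 = 39
Lower bound = max(LB1, LB2) = max(35, 39) = 39

39


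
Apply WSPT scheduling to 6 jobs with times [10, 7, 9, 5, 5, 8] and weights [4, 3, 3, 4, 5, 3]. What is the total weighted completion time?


Compute p/w ratios and sort ascending (WSPT): [(5, 5), (5, 4), (7, 3), (10, 4), (8, 3), (9, 3)]
Compute weighted completion times:
  Job (p=5,w=5): C=5, w*C=5*5=25
  Job (p=5,w=4): C=10, w*C=4*10=40
  Job (p=7,w=3): C=17, w*C=3*17=51
  Job (p=10,w=4): C=27, w*C=4*27=108
  Job (p=8,w=3): C=35, w*C=3*35=105
  Job (p=9,w=3): C=44, w*C=3*44=132
Total weighted completion time = 461

461


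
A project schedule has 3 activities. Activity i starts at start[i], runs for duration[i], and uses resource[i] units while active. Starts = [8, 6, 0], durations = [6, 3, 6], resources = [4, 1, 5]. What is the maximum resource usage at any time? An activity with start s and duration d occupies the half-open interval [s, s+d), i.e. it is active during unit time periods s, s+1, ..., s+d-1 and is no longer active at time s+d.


Each activity i is active on [start_i, start_i + duration_i).
Compute total resource usage per time slot:
  t=0: active resources = [5], total = 5
  t=1: active resources = [5], total = 5
  t=2: active resources = [5], total = 5
  t=3: active resources = [5], total = 5
  t=4: active resources = [5], total = 5
  t=5: active resources = [5], total = 5
  t=6: active resources = [1], total = 1
  t=7: active resources = [1], total = 1
  t=8: active resources = [4, 1], total = 5
  t=9: active resources = [4], total = 4
  t=10: active resources = [4], total = 4
  t=11: active resources = [4], total = 4
  t=12: active resources = [4], total = 4
  t=13: active resources = [4], total = 4
Peak resource demand = 5

5


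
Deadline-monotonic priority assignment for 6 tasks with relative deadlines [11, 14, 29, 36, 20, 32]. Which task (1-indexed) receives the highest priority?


Sort tasks by relative deadline (ascending):
  Task 1: deadline = 11
  Task 2: deadline = 14
  Task 5: deadline = 20
  Task 3: deadline = 29
  Task 6: deadline = 32
  Task 4: deadline = 36
Priority order (highest first): [1, 2, 5, 3, 6, 4]
Highest priority task = 1

1


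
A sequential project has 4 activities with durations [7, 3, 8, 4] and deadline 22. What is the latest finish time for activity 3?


LF(activity 3) = deadline - sum of successor durations
Successors: activities 4 through 4 with durations [4]
Sum of successor durations = 4
LF = 22 - 4 = 18

18


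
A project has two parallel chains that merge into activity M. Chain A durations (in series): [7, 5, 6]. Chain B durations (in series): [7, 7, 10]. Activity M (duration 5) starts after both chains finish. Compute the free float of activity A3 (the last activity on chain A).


ES(A3) = sum of predecessors on chain A = 12
EF(A3) = ES + duration = 12 + 6 = 18
Successor of A3 is M. ES(M) = max(sum(A), sum(B)) = max(18, 24) = 24
Free float = ES(successor) - EF(current) = 24 - 18 = 6

6


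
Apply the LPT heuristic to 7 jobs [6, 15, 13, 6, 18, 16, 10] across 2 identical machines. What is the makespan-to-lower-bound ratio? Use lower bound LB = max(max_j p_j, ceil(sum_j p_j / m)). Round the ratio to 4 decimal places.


LPT order: [18, 16, 15, 13, 10, 6, 6]
Machine loads after assignment: [41, 43]
LPT makespan = 43
Lower bound = max(max_job, ceil(total/2)) = max(18, 42) = 42
Ratio = 43 / 42 = 1.0238

1.0238


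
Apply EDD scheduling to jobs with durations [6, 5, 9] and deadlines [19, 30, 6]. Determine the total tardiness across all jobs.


Sort by due date (EDD order): [(9, 6), (6, 19), (5, 30)]
Compute completion times and tardiness:
  Job 1: p=9, d=6, C=9, tardiness=max(0,9-6)=3
  Job 2: p=6, d=19, C=15, tardiness=max(0,15-19)=0
  Job 3: p=5, d=30, C=20, tardiness=max(0,20-30)=0
Total tardiness = 3

3


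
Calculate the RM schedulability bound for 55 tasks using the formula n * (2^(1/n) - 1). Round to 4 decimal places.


Compute 2^(1/55) = 1.0126824244
Subtract 1: 1.0126824244 - 1 = 0.0126824244
Multiply by n: 55 * 0.0126824244 = 0.6975333420
Round to 4 dp: 0.6975

0.6975


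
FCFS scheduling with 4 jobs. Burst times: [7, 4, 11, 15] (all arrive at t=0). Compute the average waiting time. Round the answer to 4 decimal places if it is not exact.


FCFS order (as given): [7, 4, 11, 15]
Waiting times:
  Job 1: wait = 0
  Job 2: wait = 7
  Job 3: wait = 11
  Job 4: wait = 22
Sum of waiting times = 40
Average waiting time = 40/4 = 10.0

10.0


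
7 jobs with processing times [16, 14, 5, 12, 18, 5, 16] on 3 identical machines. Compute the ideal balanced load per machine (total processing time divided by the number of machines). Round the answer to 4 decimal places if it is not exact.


Total processing time = 16 + 14 + 5 + 12 + 18 + 5 + 16 = 86
Number of machines = 3
Ideal balanced load = 86 / 3 = 28.6667

28.6667


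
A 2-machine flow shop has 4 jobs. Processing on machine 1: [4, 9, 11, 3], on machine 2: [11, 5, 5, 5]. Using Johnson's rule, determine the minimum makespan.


Apply Johnson's rule:
  Group 1 (a <= b): [(4, 3, 5), (1, 4, 11)]
  Group 2 (a > b): [(2, 9, 5), (3, 11, 5)]
Optimal job order: [4, 1, 2, 3]
Schedule:
  Job 4: M1 done at 3, M2 done at 8
  Job 1: M1 done at 7, M2 done at 19
  Job 2: M1 done at 16, M2 done at 24
  Job 3: M1 done at 27, M2 done at 32
Makespan = 32

32


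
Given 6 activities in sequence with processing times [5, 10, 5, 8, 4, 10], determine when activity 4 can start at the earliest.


Activity 4 starts after activities 1 through 3 complete.
Predecessor durations: [5, 10, 5]
ES = 5 + 10 + 5 = 20

20


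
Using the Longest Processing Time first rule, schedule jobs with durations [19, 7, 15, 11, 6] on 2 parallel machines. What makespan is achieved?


Sort jobs in decreasing order (LPT): [19, 15, 11, 7, 6]
Assign each job to the least loaded machine:
  Machine 1: jobs [19, 7, 6], load = 32
  Machine 2: jobs [15, 11], load = 26
Makespan = max load = 32

32


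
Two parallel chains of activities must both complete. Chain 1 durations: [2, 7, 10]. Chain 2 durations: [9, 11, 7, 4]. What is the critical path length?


Path A total = 2 + 7 + 10 = 19
Path B total = 9 + 11 + 7 + 4 = 31
Critical path = longest path = max(19, 31) = 31

31


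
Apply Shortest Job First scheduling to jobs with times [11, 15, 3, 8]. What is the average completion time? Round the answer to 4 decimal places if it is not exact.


SJF order (ascending): [3, 8, 11, 15]
Completion times:
  Job 1: burst=3, C=3
  Job 2: burst=8, C=11
  Job 3: burst=11, C=22
  Job 4: burst=15, C=37
Average completion = 73/4 = 18.25

18.25


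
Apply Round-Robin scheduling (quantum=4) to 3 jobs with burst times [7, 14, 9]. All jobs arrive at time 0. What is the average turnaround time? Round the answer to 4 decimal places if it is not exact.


Time quantum = 4
Execution trace:
  J1 runs 4 units, time = 4
  J2 runs 4 units, time = 8
  J3 runs 4 units, time = 12
  J1 runs 3 units, time = 15
  J2 runs 4 units, time = 19
  J3 runs 4 units, time = 23
  J2 runs 4 units, time = 27
  J3 runs 1 units, time = 28
  J2 runs 2 units, time = 30
Finish times: [15, 30, 28]
Average turnaround = 73/3 = 24.3333

24.3333


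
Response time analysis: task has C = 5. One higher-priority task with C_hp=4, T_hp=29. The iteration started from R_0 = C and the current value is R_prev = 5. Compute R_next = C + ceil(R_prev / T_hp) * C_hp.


R_next = C + ceil(R_prev / T_hp) * C_hp
ceil(5 / 29) = ceil(0.1724) = 1
Interference = 1 * 4 = 4
R_next = 5 + 4 = 9

9


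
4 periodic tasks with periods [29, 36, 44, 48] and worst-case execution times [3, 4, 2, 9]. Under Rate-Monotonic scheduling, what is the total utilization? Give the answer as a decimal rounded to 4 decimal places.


Compute individual utilizations (exact fractions):
  Task 1: C/T = 3/29 (approx. 0.1034)
  Task 2: C/T = 4/36 = 1/9 (approx. 0.1111)
  Task 3: C/T = 2/44 = 1/22 (approx. 0.0455)
  Task 4: C/T = 9/48 = 3/16 (approx. 0.1875)
Total utilization U = 3/29 + 1/9 + 1/22 + 3/16 = 20557/45936
Rounded to 4 decimal places: U = 0.4475
RM (Liu & Layland) bound for 4 tasks = 0.756828; compare with U = 20557/45936 (approx. 0.447514)
U <= bound, so schedulable by RM sufficient condition.

0.4475


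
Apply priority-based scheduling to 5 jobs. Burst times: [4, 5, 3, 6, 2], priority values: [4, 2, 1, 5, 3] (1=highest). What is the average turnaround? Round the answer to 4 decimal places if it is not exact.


Sort by priority (ascending = highest first):
Order: [(1, 3), (2, 5), (3, 2), (4, 4), (5, 6)]
Completion times:
  Priority 1, burst=3, C=3
  Priority 2, burst=5, C=8
  Priority 3, burst=2, C=10
  Priority 4, burst=4, C=14
  Priority 5, burst=6, C=20
Average turnaround = 55/5 = 11.0

11.0


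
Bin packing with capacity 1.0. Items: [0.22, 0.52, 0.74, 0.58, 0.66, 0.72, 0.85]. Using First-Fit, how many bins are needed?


Place items sequentially using First-Fit:
  Item 0.22 -> new Bin 1
  Item 0.52 -> Bin 1 (now 0.74)
  Item 0.74 -> new Bin 2
  Item 0.58 -> new Bin 3
  Item 0.66 -> new Bin 4
  Item 0.72 -> new Bin 5
  Item 0.85 -> new Bin 6
Total bins used = 6

6


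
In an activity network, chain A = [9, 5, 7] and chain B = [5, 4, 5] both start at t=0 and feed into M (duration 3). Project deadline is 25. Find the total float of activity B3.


Forward pass: ES(B3) = sum of predecessors on chain B = 9
EF = ES + duration = 9 + 5 = 14
Backward pass: LF(M) = deadline = 25; LS(M) = 25 - 3 = 22
LF(B3) = LS(M) - sum(successors on chain B) = 22 - 0 = 22
LS = LF - duration = 22 - 5 = 17
Total float = LS - ES = 17 - 9 = 8

8


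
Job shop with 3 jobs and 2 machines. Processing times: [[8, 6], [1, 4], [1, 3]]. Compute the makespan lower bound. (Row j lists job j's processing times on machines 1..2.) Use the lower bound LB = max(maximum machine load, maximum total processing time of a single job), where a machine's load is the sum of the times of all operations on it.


Machine loads:
  Machine 1: 8 + 1 + 1 = 10
  Machine 2: 6 + 4 + 3 = 13
Max machine load = 13
Job totals:
  Job 1: 14
  Job 2: 5
  Job 3: 4
Max job total = 14
Lower bound = max(13, 14) = 14

14


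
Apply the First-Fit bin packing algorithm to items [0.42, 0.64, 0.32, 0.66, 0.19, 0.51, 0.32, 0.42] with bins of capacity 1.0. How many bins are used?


Place items sequentially using First-Fit:
  Item 0.42 -> new Bin 1
  Item 0.64 -> new Bin 2
  Item 0.32 -> Bin 1 (now 0.74)
  Item 0.66 -> new Bin 3
  Item 0.19 -> Bin 1 (now 0.93)
  Item 0.51 -> new Bin 4
  Item 0.32 -> Bin 2 (now 0.96)
  Item 0.42 -> Bin 4 (now 0.93)
Total bins used = 4

4


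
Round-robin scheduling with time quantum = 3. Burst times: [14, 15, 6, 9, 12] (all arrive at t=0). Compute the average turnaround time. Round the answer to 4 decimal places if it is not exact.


Time quantum = 3
Execution trace:
  J1 runs 3 units, time = 3
  J2 runs 3 units, time = 6
  J3 runs 3 units, time = 9
  J4 runs 3 units, time = 12
  J5 runs 3 units, time = 15
  J1 runs 3 units, time = 18
  J2 runs 3 units, time = 21
  J3 runs 3 units, time = 24
  J4 runs 3 units, time = 27
  J5 runs 3 units, time = 30
  J1 runs 3 units, time = 33
  J2 runs 3 units, time = 36
  J4 runs 3 units, time = 39
  J5 runs 3 units, time = 42
  J1 runs 3 units, time = 45
  J2 runs 3 units, time = 48
  J5 runs 3 units, time = 51
  J1 runs 2 units, time = 53
  J2 runs 3 units, time = 56
Finish times: [53, 56, 24, 39, 51]
Average turnaround = 223/5 = 44.6

44.6


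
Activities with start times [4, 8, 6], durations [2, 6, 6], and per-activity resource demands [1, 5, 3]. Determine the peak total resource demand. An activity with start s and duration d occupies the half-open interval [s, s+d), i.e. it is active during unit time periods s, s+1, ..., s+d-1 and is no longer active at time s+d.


Each activity i is active on [start_i, start_i + duration_i).
Compute total resource usage per time slot:
  t=0: active resources = [], total = 0
  t=1: active resources = [], total = 0
  t=2: active resources = [], total = 0
  t=3: active resources = [], total = 0
  t=4: active resources = [1], total = 1
  t=5: active resources = [1], total = 1
  t=6: active resources = [3], total = 3
  t=7: active resources = [3], total = 3
  t=8: active resources = [5, 3], total = 8
  t=9: active resources = [5, 3], total = 8
  t=10: active resources = [5, 3], total = 8
  t=11: active resources = [5, 3], total = 8
  t=12: active resources = [5], total = 5
  t=13: active resources = [5], total = 5
Peak resource demand = 8

8


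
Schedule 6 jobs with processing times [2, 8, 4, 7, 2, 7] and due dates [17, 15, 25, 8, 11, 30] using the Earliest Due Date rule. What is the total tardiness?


Sort by due date (EDD order): [(7, 8), (2, 11), (8, 15), (2, 17), (4, 25), (7, 30)]
Compute completion times and tardiness:
  Job 1: p=7, d=8, C=7, tardiness=max(0,7-8)=0
  Job 2: p=2, d=11, C=9, tardiness=max(0,9-11)=0
  Job 3: p=8, d=15, C=17, tardiness=max(0,17-15)=2
  Job 4: p=2, d=17, C=19, tardiness=max(0,19-17)=2
  Job 5: p=4, d=25, C=23, tardiness=max(0,23-25)=0
  Job 6: p=7, d=30, C=30, tardiness=max(0,30-30)=0
Total tardiness = 4

4


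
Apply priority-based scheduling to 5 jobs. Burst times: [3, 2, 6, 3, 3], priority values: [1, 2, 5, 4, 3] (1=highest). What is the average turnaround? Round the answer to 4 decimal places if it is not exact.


Sort by priority (ascending = highest first):
Order: [(1, 3), (2, 2), (3, 3), (4, 3), (5, 6)]
Completion times:
  Priority 1, burst=3, C=3
  Priority 2, burst=2, C=5
  Priority 3, burst=3, C=8
  Priority 4, burst=3, C=11
  Priority 5, burst=6, C=17
Average turnaround = 44/5 = 8.8

8.8


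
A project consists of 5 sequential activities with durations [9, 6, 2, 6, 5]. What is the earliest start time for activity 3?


Activity 3 starts after activities 1 through 2 complete.
Predecessor durations: [9, 6]
ES = 9 + 6 = 15

15


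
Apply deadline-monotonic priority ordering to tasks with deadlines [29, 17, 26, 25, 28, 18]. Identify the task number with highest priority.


Sort tasks by relative deadline (ascending):
  Task 2: deadline = 17
  Task 6: deadline = 18
  Task 4: deadline = 25
  Task 3: deadline = 26
  Task 5: deadline = 28
  Task 1: deadline = 29
Priority order (highest first): [2, 6, 4, 3, 5, 1]
Highest priority task = 2

2


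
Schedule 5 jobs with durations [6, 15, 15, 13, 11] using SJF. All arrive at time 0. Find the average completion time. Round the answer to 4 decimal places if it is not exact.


SJF order (ascending): [6, 11, 13, 15, 15]
Completion times:
  Job 1: burst=6, C=6
  Job 2: burst=11, C=17
  Job 3: burst=13, C=30
  Job 4: burst=15, C=45
  Job 5: burst=15, C=60
Average completion = 158/5 = 31.6

31.6


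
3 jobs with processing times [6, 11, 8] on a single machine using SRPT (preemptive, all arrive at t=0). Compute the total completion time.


Since all jobs arrive at t=0, SRPT equals SPT ordering.
SPT order: [6, 8, 11]
Completion times:
  Job 1: p=6, C=6
  Job 2: p=8, C=14
  Job 3: p=11, C=25
Total completion time = 6 + 14 + 25 = 45

45


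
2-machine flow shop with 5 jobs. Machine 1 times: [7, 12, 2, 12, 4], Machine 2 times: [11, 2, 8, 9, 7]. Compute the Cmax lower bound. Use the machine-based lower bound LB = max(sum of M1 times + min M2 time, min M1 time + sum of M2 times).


LB1 = sum(M1 times) + min(M2 times) = 37 + 2 = 39
LB2 = min(M1 times) + sum(M2 times) = 2 + 37 = 39
Lower bound = max(LB1, LB2) = max(39, 39) = 39

39


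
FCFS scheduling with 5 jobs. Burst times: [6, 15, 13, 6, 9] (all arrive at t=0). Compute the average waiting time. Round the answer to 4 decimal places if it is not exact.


FCFS order (as given): [6, 15, 13, 6, 9]
Waiting times:
  Job 1: wait = 0
  Job 2: wait = 6
  Job 3: wait = 21
  Job 4: wait = 34
  Job 5: wait = 40
Sum of waiting times = 101
Average waiting time = 101/5 = 20.2

20.2


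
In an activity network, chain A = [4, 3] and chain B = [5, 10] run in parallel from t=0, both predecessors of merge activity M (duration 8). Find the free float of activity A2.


ES(A2) = sum of predecessors on chain A = 4
EF(A2) = ES + duration = 4 + 3 = 7
Successor of A2 is M. ES(M) = max(sum(A), sum(B)) = max(7, 15) = 15
Free float = ES(successor) - EF(current) = 15 - 7 = 8

8


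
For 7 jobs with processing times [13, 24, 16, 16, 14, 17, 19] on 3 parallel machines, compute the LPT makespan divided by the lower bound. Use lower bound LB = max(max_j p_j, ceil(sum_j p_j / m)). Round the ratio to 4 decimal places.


LPT order: [24, 19, 17, 16, 16, 14, 13]
Machine loads after assignment: [38, 35, 46]
LPT makespan = 46
Lower bound = max(max_job, ceil(total/3)) = max(24, 40) = 40
Ratio = 46 / 40 = 1.15

1.15


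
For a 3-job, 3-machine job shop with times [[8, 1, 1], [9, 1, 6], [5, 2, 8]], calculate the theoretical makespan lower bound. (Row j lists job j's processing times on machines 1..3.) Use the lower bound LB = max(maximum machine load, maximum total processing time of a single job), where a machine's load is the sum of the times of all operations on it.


Machine loads:
  Machine 1: 8 + 9 + 5 = 22
  Machine 2: 1 + 1 + 2 = 4
  Machine 3: 1 + 6 + 8 = 15
Max machine load = 22
Job totals:
  Job 1: 10
  Job 2: 16
  Job 3: 15
Max job total = 16
Lower bound = max(22, 16) = 22

22


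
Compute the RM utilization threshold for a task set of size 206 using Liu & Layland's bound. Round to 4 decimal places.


Compute 2^(1/206) = 1.0033704594
Subtract 1: 1.0033704594 - 1 = 0.0033704594
Multiply by n: 206 * 0.0033704594 = 0.6943146364
Round to 4 dp: 0.6943

0.6943
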